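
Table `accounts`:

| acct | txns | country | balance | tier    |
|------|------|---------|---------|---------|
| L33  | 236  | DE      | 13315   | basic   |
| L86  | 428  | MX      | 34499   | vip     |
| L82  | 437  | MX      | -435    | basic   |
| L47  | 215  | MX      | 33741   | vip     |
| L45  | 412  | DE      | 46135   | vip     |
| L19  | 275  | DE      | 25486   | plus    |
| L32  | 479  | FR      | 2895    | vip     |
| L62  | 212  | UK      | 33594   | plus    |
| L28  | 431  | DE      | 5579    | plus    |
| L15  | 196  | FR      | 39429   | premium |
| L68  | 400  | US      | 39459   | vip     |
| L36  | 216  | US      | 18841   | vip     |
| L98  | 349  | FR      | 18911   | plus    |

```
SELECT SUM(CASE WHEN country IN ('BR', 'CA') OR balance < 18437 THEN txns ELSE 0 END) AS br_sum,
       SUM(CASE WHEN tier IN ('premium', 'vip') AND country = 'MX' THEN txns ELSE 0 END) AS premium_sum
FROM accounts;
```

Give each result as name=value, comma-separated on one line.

br_sum=1583, premium_sum=643

[br_sum: country IN ('BR', 'CA') OR balance < 18437]
acct=L33: ✓ → 236
acct=L86: ✗
acct=L82: ✓ → 437
acct=L47: ✗
acct=L45: ✗
acct=L19: ✗
acct=L32: ✓ → 479
acct=L62: ✗
acct=L28: ✓ → 431
acct=L15: ✗
acct=L68: ✗
acct=L36: ✗
acct=L98: ✗
br_sum = 236 + 437 + 479 + 431 = 1583
—
[premium_sum: tier IN ('premium', 'vip') AND country = 'MX']
acct=L33: ✗
acct=L86: ✓ → 428
acct=L82: ✗
acct=L47: ✓ → 215
acct=L45: ✗
acct=L19: ✗
acct=L32: ✗
acct=L62: ✗
acct=L28: ✗
acct=L15: ✗
acct=L68: ✗
acct=L36: ✗
acct=L98: ✗
premium_sum = 428 + 215 = 643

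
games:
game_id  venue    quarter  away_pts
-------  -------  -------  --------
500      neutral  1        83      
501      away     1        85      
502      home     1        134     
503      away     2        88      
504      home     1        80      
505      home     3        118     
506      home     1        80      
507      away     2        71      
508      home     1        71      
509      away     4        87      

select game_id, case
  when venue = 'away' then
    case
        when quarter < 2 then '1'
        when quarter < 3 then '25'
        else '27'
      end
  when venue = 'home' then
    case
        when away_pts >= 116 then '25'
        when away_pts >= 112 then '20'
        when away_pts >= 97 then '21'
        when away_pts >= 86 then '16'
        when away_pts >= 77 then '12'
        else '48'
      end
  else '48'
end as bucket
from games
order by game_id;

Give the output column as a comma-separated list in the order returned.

48, 1, 25, 25, 12, 25, 12, 25, 48, 27

game_id=500: venue='neutral' → outer ELSE → 48
game_id=501: venue='away' → inner[quarter < 2] → 1
game_id=502: venue='home' → inner[away_pts >= 116] → 25
game_id=503: venue='away' → inner[quarter < 3] → 25
game_id=504: venue='home' → inner[away_pts >= 77] → 12
game_id=505: venue='home' → inner[away_pts >= 116] → 25
game_id=506: venue='home' → inner[away_pts >= 77] → 12
game_id=507: venue='away' → inner[quarter < 3] → 25
game_id=508: venue='home' → inner[ELSE] → 48
game_id=509: venue='away' → inner[ELSE] → 27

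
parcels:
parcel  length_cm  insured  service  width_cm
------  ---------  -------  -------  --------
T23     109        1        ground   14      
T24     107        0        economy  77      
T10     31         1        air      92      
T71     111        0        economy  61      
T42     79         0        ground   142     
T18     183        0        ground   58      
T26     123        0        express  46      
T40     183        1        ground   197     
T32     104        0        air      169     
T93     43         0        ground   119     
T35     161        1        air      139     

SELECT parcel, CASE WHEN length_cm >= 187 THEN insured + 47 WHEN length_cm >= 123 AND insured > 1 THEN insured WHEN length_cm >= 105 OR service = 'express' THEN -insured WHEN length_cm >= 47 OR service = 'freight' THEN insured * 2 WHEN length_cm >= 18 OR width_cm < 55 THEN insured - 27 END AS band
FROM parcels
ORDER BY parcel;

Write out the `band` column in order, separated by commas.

parcel=T10: length_cm >= 18 OR width_cm < 55 → -26
parcel=T18: length_cm >= 105 OR service = 'express' → 0
parcel=T23: length_cm >= 105 OR service = 'express' → -1
parcel=T24: length_cm >= 105 OR service = 'express' → 0
parcel=T26: length_cm >= 105 OR service = 'express' → 0
parcel=T32: length_cm >= 47 OR service = 'freight' → 0
parcel=T35: length_cm >= 105 OR service = 'express' → -1
parcel=T40: length_cm >= 105 OR service = 'express' → -1
parcel=T42: length_cm >= 47 OR service = 'freight' → 0
parcel=T71: length_cm >= 105 OR service = 'express' → 0
parcel=T93: length_cm >= 18 OR width_cm < 55 → -27

-26, 0, -1, 0, 0, 0, -1, -1, 0, 0, -27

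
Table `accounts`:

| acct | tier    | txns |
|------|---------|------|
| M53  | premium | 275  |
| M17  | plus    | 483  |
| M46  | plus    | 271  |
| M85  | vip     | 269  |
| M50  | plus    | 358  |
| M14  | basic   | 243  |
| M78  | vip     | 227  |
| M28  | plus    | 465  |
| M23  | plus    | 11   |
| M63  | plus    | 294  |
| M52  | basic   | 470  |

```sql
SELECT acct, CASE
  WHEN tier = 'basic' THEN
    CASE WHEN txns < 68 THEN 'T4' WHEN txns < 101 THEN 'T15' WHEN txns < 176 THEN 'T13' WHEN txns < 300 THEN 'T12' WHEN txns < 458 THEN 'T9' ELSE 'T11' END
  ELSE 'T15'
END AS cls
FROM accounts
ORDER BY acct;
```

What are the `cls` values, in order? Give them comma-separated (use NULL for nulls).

acct=M14: tier='basic' → inner[txns < 300] → T12
acct=M17: tier='plus' → outer ELSE → T15
acct=M23: tier='plus' → outer ELSE → T15
acct=M28: tier='plus' → outer ELSE → T15
acct=M46: tier='plus' → outer ELSE → T15
acct=M50: tier='plus' → outer ELSE → T15
acct=M52: tier='basic' → inner[ELSE] → T11
acct=M53: tier='premium' → outer ELSE → T15
acct=M63: tier='plus' → outer ELSE → T15
acct=M78: tier='vip' → outer ELSE → T15
acct=M85: tier='vip' → outer ELSE → T15

T12, T15, T15, T15, T15, T15, T11, T15, T15, T15, T15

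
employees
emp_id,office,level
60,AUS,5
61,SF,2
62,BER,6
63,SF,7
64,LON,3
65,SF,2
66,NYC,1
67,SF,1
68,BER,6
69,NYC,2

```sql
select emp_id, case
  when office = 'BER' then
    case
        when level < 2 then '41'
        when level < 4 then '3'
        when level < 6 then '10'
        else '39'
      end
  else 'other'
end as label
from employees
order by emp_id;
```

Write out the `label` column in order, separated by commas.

other, other, 39, other, other, other, other, other, 39, other

emp_id=60: office='AUS' → outer ELSE → other
emp_id=61: office='SF' → outer ELSE → other
emp_id=62: office='BER' → inner[ELSE] → 39
emp_id=63: office='SF' → outer ELSE → other
emp_id=64: office='LON' → outer ELSE → other
emp_id=65: office='SF' → outer ELSE → other
emp_id=66: office='NYC' → outer ELSE → other
emp_id=67: office='SF' → outer ELSE → other
emp_id=68: office='BER' → inner[ELSE] → 39
emp_id=69: office='NYC' → outer ELSE → other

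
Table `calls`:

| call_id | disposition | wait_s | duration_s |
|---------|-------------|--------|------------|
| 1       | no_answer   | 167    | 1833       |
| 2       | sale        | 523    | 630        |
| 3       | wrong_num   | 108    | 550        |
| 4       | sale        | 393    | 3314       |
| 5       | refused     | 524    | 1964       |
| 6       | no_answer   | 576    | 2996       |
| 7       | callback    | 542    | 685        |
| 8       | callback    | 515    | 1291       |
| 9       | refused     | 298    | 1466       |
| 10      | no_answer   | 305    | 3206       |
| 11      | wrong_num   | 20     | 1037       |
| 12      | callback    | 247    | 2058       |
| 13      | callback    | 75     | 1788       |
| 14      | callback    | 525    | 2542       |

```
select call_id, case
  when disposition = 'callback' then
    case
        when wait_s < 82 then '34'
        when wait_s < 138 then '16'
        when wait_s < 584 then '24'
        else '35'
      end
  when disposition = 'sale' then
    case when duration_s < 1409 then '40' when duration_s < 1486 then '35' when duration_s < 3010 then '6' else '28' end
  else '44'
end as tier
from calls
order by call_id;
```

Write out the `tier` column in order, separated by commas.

call_id=1: disposition='no_answer' → outer ELSE → 44
call_id=2: disposition='sale' → inner[duration_s < 1409] → 40
call_id=3: disposition='wrong_num' → outer ELSE → 44
call_id=4: disposition='sale' → inner[ELSE] → 28
call_id=5: disposition='refused' → outer ELSE → 44
call_id=6: disposition='no_answer' → outer ELSE → 44
call_id=7: disposition='callback' → inner[wait_s < 584] → 24
call_id=8: disposition='callback' → inner[wait_s < 584] → 24
call_id=9: disposition='refused' → outer ELSE → 44
call_id=10: disposition='no_answer' → outer ELSE → 44
call_id=11: disposition='wrong_num' → outer ELSE → 44
call_id=12: disposition='callback' → inner[wait_s < 584] → 24
call_id=13: disposition='callback' → inner[wait_s < 82] → 34
call_id=14: disposition='callback' → inner[wait_s < 584] → 24

44, 40, 44, 28, 44, 44, 24, 24, 44, 44, 44, 24, 34, 24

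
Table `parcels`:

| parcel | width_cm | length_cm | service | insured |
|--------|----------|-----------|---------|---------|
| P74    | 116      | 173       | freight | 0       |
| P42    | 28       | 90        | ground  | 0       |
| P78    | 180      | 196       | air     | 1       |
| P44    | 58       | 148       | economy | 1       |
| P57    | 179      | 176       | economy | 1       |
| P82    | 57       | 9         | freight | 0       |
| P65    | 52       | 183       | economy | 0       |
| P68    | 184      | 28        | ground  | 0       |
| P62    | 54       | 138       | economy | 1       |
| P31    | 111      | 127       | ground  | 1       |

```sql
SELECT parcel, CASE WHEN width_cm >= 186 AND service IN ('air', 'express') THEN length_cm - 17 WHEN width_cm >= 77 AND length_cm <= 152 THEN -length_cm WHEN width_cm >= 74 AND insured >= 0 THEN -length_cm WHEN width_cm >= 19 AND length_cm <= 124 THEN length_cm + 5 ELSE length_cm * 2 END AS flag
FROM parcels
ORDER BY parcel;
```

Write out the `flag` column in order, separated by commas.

parcel=P31: width_cm >= 77 AND length_cm <= 152 → -127
parcel=P42: width_cm >= 19 AND length_cm <= 124 → 95
parcel=P44: ELSE → 296
parcel=P57: width_cm >= 74 AND insured >= 0 → -176
parcel=P62: ELSE → 276
parcel=P65: ELSE → 366
parcel=P68: width_cm >= 77 AND length_cm <= 152 → -28
parcel=P74: width_cm >= 74 AND insured >= 0 → -173
parcel=P78: width_cm >= 74 AND insured >= 0 → -196
parcel=P82: width_cm >= 19 AND length_cm <= 124 → 14

-127, 95, 296, -176, 276, 366, -28, -173, -196, 14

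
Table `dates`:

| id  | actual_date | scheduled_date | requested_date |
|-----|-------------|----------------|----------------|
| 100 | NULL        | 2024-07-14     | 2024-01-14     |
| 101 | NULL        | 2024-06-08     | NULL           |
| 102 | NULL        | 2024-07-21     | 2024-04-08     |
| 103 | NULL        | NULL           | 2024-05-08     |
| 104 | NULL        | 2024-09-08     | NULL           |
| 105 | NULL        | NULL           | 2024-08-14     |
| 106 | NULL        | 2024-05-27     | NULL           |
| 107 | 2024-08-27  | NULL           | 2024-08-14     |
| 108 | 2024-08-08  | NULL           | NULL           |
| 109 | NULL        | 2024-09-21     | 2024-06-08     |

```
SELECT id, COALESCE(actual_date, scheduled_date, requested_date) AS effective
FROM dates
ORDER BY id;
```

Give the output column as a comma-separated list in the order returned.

id=100: actual_date=NULL, scheduled_date=2024-07-14 → 2024-07-14
id=101: actual_date=NULL, scheduled_date=2024-06-08 → 2024-06-08
id=102: actual_date=NULL, scheduled_date=2024-07-21 → 2024-07-21
id=103: actual_date=NULL, scheduled_date=NULL, requested_date=2024-05-08 → 2024-05-08
id=104: actual_date=NULL, scheduled_date=2024-09-08 → 2024-09-08
id=105: actual_date=NULL, scheduled_date=NULL, requested_date=2024-08-14 → 2024-08-14
id=106: actual_date=NULL, scheduled_date=2024-05-27 → 2024-05-27
id=107: actual_date=2024-08-27 → 2024-08-27
id=108: actual_date=2024-08-08 → 2024-08-08
id=109: actual_date=NULL, scheduled_date=2024-09-21 → 2024-09-21

2024-07-14, 2024-06-08, 2024-07-21, 2024-05-08, 2024-09-08, 2024-08-14, 2024-05-27, 2024-08-27, 2024-08-08, 2024-09-21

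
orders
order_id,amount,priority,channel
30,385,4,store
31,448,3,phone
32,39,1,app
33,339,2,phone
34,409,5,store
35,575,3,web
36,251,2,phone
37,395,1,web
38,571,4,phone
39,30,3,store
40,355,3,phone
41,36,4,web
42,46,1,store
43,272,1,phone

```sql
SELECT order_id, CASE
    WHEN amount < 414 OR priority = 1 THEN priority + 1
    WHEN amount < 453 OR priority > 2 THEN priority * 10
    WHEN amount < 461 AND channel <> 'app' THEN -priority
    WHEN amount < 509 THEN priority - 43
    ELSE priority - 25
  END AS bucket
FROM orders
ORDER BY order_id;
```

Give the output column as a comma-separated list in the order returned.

order_id=30: amount < 414 OR priority = 1 → 5
order_id=31: amount < 453 OR priority > 2 → 30
order_id=32: amount < 414 OR priority = 1 → 2
order_id=33: amount < 414 OR priority = 1 → 3
order_id=34: amount < 414 OR priority = 1 → 6
order_id=35: amount < 453 OR priority > 2 → 30
order_id=36: amount < 414 OR priority = 1 → 3
order_id=37: amount < 414 OR priority = 1 → 2
order_id=38: amount < 453 OR priority > 2 → 40
order_id=39: amount < 414 OR priority = 1 → 4
order_id=40: amount < 414 OR priority = 1 → 4
order_id=41: amount < 414 OR priority = 1 → 5
order_id=42: amount < 414 OR priority = 1 → 2
order_id=43: amount < 414 OR priority = 1 → 2

5, 30, 2, 3, 6, 30, 3, 2, 40, 4, 4, 5, 2, 2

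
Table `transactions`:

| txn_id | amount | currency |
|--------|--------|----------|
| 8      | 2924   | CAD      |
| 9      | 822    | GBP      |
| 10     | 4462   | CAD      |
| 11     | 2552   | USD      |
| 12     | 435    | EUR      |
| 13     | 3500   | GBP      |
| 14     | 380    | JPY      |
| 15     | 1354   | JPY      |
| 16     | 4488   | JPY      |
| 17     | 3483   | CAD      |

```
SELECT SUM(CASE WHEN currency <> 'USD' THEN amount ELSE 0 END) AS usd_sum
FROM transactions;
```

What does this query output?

21848

txn_id=8: ✓ → 2924
txn_id=9: ✓ → 822
txn_id=10: ✓ → 4462
txn_id=11: ✗
txn_id=12: ✓ → 435
txn_id=13: ✓ → 3500
txn_id=14: ✓ → 380
txn_id=15: ✓ → 1354
txn_id=16: ✓ → 4488
txn_id=17: ✓ → 3483
usd_sum = 2924 + 822 + 4462 + 435 + 3500 + 380 + 1354 + 4488 + 3483 = 21848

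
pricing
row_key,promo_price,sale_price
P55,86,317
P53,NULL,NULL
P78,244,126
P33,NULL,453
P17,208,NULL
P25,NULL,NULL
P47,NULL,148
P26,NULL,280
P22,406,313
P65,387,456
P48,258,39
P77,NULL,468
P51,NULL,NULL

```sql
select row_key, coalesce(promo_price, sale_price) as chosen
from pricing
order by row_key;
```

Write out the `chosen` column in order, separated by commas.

208, 406, NULL, 280, 453, 148, 258, NULL, NULL, 86, 387, 468, 244

row_key=P17: promo_price=208 → 208
row_key=P22: promo_price=406 → 406
row_key=P25: promo_price=NULL, sale_price=NULL (all NULL) → NULL
row_key=P26: promo_price=NULL, sale_price=280 → 280
row_key=P33: promo_price=NULL, sale_price=453 → 453
row_key=P47: promo_price=NULL, sale_price=148 → 148
row_key=P48: promo_price=258 → 258
row_key=P51: promo_price=NULL, sale_price=NULL (all NULL) → NULL
row_key=P53: promo_price=NULL, sale_price=NULL (all NULL) → NULL
row_key=P55: promo_price=86 → 86
row_key=P65: promo_price=387 → 387
row_key=P77: promo_price=NULL, sale_price=468 → 468
row_key=P78: promo_price=244 → 244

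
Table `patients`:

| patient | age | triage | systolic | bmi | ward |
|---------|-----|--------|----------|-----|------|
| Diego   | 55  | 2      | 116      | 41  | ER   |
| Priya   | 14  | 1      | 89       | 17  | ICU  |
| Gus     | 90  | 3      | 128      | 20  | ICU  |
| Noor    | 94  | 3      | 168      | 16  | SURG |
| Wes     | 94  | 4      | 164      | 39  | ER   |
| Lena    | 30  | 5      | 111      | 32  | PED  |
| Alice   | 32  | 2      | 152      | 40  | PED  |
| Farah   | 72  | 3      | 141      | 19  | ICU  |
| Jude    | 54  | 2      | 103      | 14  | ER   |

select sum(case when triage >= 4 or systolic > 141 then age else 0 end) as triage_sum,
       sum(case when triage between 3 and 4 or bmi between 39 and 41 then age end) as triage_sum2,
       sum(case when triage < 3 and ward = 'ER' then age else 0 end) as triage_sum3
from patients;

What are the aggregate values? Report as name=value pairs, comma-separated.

triage_sum=250, triage_sum2=437, triage_sum3=109

[triage_sum: triage >= 4 or systolic > 141]
patient=Diego: ✗
patient=Priya: ✗
patient=Gus: ✗
patient=Noor: ✓ → 94
patient=Wes: ✓ → 94
patient=Lena: ✓ → 30
patient=Alice: ✓ → 32
patient=Farah: ✗
patient=Jude: ✗
triage_sum = 94 + 94 + 30 + 32 = 250
—
[triage_sum2: triage between 3 and 4 or bmi between 39 and 41]
patient=Diego: ✓ → 55
patient=Priya: ✗
patient=Gus: ✓ → 90
patient=Noor: ✓ → 94
patient=Wes: ✓ → 94
patient=Lena: ✗
patient=Alice: ✓ → 32
patient=Farah: ✓ → 72
patient=Jude: ✗
triage_sum2 = 55 + 90 + 94 + 94 + 32 + 72 = 437
—
[triage_sum3: triage < 3 and ward = 'ER']
patient=Diego: ✓ → 55
patient=Priya: ✗
patient=Gus: ✗
patient=Noor: ✗
patient=Wes: ✗
patient=Lena: ✗
patient=Alice: ✗
patient=Farah: ✗
patient=Jude: ✓ → 54
triage_sum3 = 55 + 54 = 109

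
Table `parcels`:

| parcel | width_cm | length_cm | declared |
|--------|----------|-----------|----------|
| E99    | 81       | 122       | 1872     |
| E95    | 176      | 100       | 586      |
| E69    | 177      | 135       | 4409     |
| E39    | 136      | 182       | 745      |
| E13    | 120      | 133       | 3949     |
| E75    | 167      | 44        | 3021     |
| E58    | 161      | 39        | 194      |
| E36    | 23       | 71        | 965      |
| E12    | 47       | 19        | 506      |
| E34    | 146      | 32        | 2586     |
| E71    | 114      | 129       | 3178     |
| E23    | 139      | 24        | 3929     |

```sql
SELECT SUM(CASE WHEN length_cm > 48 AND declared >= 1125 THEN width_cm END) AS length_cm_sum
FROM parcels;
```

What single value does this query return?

parcel=E99: ✓ → 81
parcel=E95: ✗
parcel=E69: ✓ → 177
parcel=E39: ✗
parcel=E13: ✓ → 120
parcel=E75: ✗
parcel=E58: ✗
parcel=E36: ✗
parcel=E12: ✗
parcel=E34: ✗
parcel=E71: ✓ → 114
parcel=E23: ✗
length_cm_sum = 81 + 177 + 120 + 114 = 492

492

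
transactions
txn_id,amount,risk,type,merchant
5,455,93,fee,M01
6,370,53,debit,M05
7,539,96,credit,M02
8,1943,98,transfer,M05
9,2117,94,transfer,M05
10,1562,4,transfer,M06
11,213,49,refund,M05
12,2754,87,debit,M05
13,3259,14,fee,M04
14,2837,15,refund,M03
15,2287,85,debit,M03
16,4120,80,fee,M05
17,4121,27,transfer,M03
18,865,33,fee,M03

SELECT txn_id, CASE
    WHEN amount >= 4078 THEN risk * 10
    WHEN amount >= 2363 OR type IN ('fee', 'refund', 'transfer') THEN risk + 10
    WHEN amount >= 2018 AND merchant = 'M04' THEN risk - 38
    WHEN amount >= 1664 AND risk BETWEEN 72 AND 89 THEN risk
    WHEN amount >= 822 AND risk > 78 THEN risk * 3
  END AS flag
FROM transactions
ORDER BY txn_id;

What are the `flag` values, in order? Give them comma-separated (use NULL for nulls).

txn_id=5: amount >= 2363 OR type IN ('fee', 'refund', 'transfer') → 103
txn_id=6: (no match → NULL) → NULL
txn_id=7: (no match → NULL) → NULL
txn_id=8: amount >= 2363 OR type IN ('fee', 'refund', 'transfer') → 108
txn_id=9: amount >= 2363 OR type IN ('fee', 'refund', 'transfer') → 104
txn_id=10: amount >= 2363 OR type IN ('fee', 'refund', 'transfer') → 14
txn_id=11: amount >= 2363 OR type IN ('fee', 'refund', 'transfer') → 59
txn_id=12: amount >= 2363 OR type IN ('fee', 'refund', 'transfer') → 97
txn_id=13: amount >= 2363 OR type IN ('fee', 'refund', 'transfer') → 24
txn_id=14: amount >= 2363 OR type IN ('fee', 'refund', 'transfer') → 25
txn_id=15: amount >= 1664 AND risk BETWEEN 72 AND 89 → 85
txn_id=16: amount >= 4078 → 800
txn_id=17: amount >= 4078 → 270
txn_id=18: amount >= 2363 OR type IN ('fee', 'refund', 'transfer') → 43

103, NULL, NULL, 108, 104, 14, 59, 97, 24, 25, 85, 800, 270, 43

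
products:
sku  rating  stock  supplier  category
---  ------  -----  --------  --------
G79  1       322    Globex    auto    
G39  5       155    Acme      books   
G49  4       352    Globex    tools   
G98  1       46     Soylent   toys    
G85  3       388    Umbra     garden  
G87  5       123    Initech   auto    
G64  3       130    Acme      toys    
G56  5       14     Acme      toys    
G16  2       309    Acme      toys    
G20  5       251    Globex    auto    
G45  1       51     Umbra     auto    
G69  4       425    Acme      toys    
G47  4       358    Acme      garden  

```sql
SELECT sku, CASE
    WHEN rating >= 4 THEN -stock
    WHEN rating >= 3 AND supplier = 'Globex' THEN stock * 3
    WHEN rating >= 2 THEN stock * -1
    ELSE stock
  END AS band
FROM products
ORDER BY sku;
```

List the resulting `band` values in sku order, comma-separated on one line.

sku=G16: rating >= 2 → -309
sku=G20: rating >= 4 → -251
sku=G39: rating >= 4 → -155
sku=G45: ELSE → 51
sku=G47: rating >= 4 → -358
sku=G49: rating >= 4 → -352
sku=G56: rating >= 4 → -14
sku=G64: rating >= 2 → -130
sku=G69: rating >= 4 → -425
sku=G79: ELSE → 322
sku=G85: rating >= 2 → -388
sku=G87: rating >= 4 → -123
sku=G98: ELSE → 46

-309, -251, -155, 51, -358, -352, -14, -130, -425, 322, -388, -123, 46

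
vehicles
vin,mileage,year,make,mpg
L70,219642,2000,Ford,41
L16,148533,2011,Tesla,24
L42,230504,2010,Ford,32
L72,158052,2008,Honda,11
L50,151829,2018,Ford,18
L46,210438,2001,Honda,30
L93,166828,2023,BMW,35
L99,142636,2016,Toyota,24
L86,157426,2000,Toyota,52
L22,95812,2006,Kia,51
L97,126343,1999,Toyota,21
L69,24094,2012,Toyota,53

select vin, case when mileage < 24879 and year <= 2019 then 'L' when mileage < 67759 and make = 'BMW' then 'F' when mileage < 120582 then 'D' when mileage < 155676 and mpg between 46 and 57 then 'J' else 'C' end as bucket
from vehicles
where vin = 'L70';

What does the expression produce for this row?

C

vin = L70: mileage=219642, year=2000, make=Ford, mpg=41.
mileage < 24879 and year <= 2019 → false
mileage < 67759 and make = 'BMW' → false
mileage < 120582 → false
mileage < 155676 and mpg between 46 and 57 → false
No prior WHEN matched → ELSE → C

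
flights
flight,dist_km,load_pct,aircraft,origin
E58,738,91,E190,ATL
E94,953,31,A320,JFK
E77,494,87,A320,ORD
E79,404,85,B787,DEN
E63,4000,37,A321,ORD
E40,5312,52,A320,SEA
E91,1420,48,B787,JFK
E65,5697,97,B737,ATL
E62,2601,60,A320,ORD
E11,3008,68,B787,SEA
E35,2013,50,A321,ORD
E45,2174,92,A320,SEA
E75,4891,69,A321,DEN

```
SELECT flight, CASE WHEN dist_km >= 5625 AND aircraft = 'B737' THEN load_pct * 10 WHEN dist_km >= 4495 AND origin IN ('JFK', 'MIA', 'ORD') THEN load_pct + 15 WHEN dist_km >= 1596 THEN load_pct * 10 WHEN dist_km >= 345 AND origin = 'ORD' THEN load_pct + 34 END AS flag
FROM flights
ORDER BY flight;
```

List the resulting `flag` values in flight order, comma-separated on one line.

680, 500, 520, 920, NULL, 600, 370, 970, 690, 121, NULL, NULL, NULL

flight=E11: dist_km >= 1596 → 680
flight=E35: dist_km >= 1596 → 500
flight=E40: dist_km >= 1596 → 520
flight=E45: dist_km >= 1596 → 920
flight=E58: (no match → NULL) → NULL
flight=E62: dist_km >= 1596 → 600
flight=E63: dist_km >= 1596 → 370
flight=E65: dist_km >= 5625 AND aircraft = 'B737' → 970
flight=E75: dist_km >= 1596 → 690
flight=E77: dist_km >= 345 AND origin = 'ORD' → 121
flight=E79: (no match → NULL) → NULL
flight=E91: (no match → NULL) → NULL
flight=E94: (no match → NULL) → NULL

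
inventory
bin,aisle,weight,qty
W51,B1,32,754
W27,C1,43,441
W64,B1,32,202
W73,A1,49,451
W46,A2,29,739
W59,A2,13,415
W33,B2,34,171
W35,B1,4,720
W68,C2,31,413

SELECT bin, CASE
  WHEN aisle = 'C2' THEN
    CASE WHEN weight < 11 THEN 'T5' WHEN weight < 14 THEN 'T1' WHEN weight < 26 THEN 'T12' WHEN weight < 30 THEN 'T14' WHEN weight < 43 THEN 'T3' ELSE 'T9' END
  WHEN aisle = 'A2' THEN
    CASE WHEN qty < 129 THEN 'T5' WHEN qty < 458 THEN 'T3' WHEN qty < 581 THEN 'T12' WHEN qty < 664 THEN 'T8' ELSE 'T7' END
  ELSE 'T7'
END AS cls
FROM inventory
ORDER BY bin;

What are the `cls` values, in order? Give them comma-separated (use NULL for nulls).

T7, T7, T7, T7, T7, T3, T7, T3, T7

bin=W27: aisle='C1' → outer ELSE → T7
bin=W33: aisle='B2' → outer ELSE → T7
bin=W35: aisle='B1' → outer ELSE → T7
bin=W46: aisle='A2' → inner[ELSE] → T7
bin=W51: aisle='B1' → outer ELSE → T7
bin=W59: aisle='A2' → inner[qty < 458] → T3
bin=W64: aisle='B1' → outer ELSE → T7
bin=W68: aisle='C2' → inner[weight < 43] → T3
bin=W73: aisle='A1' → outer ELSE → T7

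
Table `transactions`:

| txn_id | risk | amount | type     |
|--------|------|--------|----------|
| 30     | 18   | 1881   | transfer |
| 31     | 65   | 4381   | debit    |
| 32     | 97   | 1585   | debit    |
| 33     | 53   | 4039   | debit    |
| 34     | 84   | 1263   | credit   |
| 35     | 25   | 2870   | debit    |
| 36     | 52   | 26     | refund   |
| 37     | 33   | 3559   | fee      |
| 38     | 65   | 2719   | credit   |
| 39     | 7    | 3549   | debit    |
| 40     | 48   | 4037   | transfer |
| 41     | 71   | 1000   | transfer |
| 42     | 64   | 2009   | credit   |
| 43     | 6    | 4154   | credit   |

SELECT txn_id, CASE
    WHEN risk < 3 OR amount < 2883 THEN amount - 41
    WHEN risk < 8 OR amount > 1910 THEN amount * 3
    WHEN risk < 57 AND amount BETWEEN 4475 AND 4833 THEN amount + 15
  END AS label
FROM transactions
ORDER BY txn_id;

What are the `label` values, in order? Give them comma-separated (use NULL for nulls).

txn_id=30: risk < 3 OR amount < 2883 → 1840
txn_id=31: risk < 8 OR amount > 1910 → 13143
txn_id=32: risk < 3 OR amount < 2883 → 1544
txn_id=33: risk < 8 OR amount > 1910 → 12117
txn_id=34: risk < 3 OR amount < 2883 → 1222
txn_id=35: risk < 3 OR amount < 2883 → 2829
txn_id=36: risk < 3 OR amount < 2883 → -15
txn_id=37: risk < 8 OR amount > 1910 → 10677
txn_id=38: risk < 3 OR amount < 2883 → 2678
txn_id=39: risk < 8 OR amount > 1910 → 10647
txn_id=40: risk < 8 OR amount > 1910 → 12111
txn_id=41: risk < 3 OR amount < 2883 → 959
txn_id=42: risk < 3 OR amount < 2883 → 1968
txn_id=43: risk < 8 OR amount > 1910 → 12462

1840, 13143, 1544, 12117, 1222, 2829, -15, 10677, 2678, 10647, 12111, 959, 1968, 12462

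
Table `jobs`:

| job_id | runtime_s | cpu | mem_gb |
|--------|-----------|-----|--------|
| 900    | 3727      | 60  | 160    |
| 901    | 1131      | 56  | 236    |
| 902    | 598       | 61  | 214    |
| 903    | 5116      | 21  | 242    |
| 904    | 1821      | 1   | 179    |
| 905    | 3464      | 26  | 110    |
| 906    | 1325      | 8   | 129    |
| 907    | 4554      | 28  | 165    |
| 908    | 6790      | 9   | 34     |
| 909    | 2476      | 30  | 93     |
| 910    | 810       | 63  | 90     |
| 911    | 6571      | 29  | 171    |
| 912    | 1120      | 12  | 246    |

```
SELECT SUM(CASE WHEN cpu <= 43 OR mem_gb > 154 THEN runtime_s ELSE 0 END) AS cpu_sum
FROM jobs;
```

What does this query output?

38693

job_id=900: ✓ → 3727
job_id=901: ✓ → 1131
job_id=902: ✓ → 598
job_id=903: ✓ → 5116
job_id=904: ✓ → 1821
job_id=905: ✓ → 3464
job_id=906: ✓ → 1325
job_id=907: ✓ → 4554
job_id=908: ✓ → 6790
job_id=909: ✓ → 2476
job_id=910: ✗
job_id=911: ✓ → 6571
job_id=912: ✓ → 1120
cpu_sum = 3727 + 1131 + 598 + 5116 + 1821 + 3464 + 1325 + 4554 + 6790 + 2476 + 6571 + 1120 = 38693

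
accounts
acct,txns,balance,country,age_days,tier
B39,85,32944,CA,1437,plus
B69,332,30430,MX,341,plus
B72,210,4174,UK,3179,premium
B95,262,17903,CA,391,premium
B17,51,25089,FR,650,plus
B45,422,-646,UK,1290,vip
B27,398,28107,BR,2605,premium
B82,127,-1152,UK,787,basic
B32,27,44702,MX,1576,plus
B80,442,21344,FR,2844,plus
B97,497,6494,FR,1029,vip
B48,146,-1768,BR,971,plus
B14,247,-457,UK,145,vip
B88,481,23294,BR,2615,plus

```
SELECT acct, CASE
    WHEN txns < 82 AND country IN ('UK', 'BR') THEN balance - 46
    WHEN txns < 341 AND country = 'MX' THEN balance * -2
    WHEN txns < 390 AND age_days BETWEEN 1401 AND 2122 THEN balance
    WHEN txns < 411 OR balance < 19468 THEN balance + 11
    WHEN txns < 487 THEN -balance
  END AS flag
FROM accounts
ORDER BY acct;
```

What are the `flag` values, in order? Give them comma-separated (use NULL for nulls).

acct=B14: txns < 411 OR balance < 19468 → -446
acct=B17: txns < 411 OR balance < 19468 → 25100
acct=B27: txns < 411 OR balance < 19468 → 28118
acct=B32: txns < 341 AND country = 'MX' → -89404
acct=B39: txns < 390 AND age_days BETWEEN 1401 AND 2122 → 32944
acct=B45: txns < 411 OR balance < 19468 → -635
acct=B48: txns < 411 OR balance < 19468 → -1757
acct=B69: txns < 341 AND country = 'MX' → -60860
acct=B72: txns < 411 OR balance < 19468 → 4185
acct=B80: txns < 487 → -21344
acct=B82: txns < 411 OR balance < 19468 → -1141
acct=B88: txns < 487 → -23294
acct=B95: txns < 411 OR balance < 19468 → 17914
acct=B97: txns < 411 OR balance < 19468 → 6505

-446, 25100, 28118, -89404, 32944, -635, -1757, -60860, 4185, -21344, -1141, -23294, 17914, 6505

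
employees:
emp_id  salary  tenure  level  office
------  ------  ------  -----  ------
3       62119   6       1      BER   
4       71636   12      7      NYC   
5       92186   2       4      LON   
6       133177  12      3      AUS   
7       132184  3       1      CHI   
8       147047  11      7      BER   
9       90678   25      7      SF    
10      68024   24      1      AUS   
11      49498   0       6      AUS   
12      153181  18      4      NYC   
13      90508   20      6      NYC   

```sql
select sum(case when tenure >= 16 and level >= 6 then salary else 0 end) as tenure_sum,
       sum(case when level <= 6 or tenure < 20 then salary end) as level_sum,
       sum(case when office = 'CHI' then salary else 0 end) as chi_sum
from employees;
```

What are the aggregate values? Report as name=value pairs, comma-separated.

[tenure_sum: tenure >= 16 and level >= 6]
emp_id=3: ✗
emp_id=4: ✗
emp_id=5: ✗
emp_id=6: ✗
emp_id=7: ✗
emp_id=8: ✗
emp_id=9: ✓ → 90678
emp_id=10: ✗
emp_id=11: ✗
emp_id=12: ✗
emp_id=13: ✓ → 90508
tenure_sum = 90678 + 90508 = 181186
—
[level_sum: level <= 6 or tenure < 20]
emp_id=3: ✓ → 62119
emp_id=4: ✓ → 71636
emp_id=5: ✓ → 92186
emp_id=6: ✓ → 133177
emp_id=7: ✓ → 132184
emp_id=8: ✓ → 147047
emp_id=9: ✗
emp_id=10: ✓ → 68024
emp_id=11: ✓ → 49498
emp_id=12: ✓ → 153181
emp_id=13: ✓ → 90508
level_sum = 62119 + 71636 + 92186 + 133177 + 132184 + 147047 + 68024 + 49498 + 153181 + 90508 = 999560
—
[chi_sum: office = 'CHI']
emp_id=3: ✗
emp_id=4: ✗
emp_id=5: ✗
emp_id=6: ✗
emp_id=7: ✓ → 132184
emp_id=8: ✗
emp_id=9: ✗
emp_id=10: ✗
emp_id=11: ✗
emp_id=12: ✗
emp_id=13: ✗
chi_sum = 132184

tenure_sum=181186, level_sum=999560, chi_sum=132184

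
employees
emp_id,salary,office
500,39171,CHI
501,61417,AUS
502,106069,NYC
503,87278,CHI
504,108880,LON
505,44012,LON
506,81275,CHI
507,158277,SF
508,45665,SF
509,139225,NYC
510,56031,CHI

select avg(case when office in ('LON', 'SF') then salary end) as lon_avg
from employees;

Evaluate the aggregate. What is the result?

emp_id=500: ✗
emp_id=501: ✗
emp_id=502: ✗
emp_id=503: ✗
emp_id=504: ✓ → 108880
emp_id=505: ✓ → 44012
emp_id=506: ✗
emp_id=507: ✓ → 158277
emp_id=508: ✓ → 45665
emp_id=509: ✗
emp_id=510: ✗
lon_avg = (108880 + 44012 + 158277 + 45665) / 4 = 89208.5

89208.5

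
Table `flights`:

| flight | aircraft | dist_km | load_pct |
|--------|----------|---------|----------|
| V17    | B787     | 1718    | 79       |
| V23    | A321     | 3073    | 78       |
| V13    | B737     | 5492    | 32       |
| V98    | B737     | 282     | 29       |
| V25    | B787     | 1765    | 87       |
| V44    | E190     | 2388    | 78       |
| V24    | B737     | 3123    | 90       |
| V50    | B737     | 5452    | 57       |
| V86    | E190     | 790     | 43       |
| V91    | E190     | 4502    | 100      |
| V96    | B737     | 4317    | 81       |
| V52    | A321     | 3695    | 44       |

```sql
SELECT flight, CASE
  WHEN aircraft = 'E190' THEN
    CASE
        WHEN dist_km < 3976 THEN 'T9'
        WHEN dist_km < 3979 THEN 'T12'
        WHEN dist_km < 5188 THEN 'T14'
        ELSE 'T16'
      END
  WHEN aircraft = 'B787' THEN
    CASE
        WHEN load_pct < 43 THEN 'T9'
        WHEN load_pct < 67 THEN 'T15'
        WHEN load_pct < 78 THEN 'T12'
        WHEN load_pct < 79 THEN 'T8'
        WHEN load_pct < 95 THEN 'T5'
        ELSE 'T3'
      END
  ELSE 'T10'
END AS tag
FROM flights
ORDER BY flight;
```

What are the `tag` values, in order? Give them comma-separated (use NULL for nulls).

T10, T5, T10, T10, T5, T9, T10, T10, T9, T14, T10, T10

flight=V13: aircraft='B737' → outer ELSE → T10
flight=V17: aircraft='B787' → inner[load_pct < 95] → T5
flight=V23: aircraft='A321' → outer ELSE → T10
flight=V24: aircraft='B737' → outer ELSE → T10
flight=V25: aircraft='B787' → inner[load_pct < 95] → T5
flight=V44: aircraft='E190' → inner[dist_km < 3976] → T9
flight=V50: aircraft='B737' → outer ELSE → T10
flight=V52: aircraft='A321' → outer ELSE → T10
flight=V86: aircraft='E190' → inner[dist_km < 3976] → T9
flight=V91: aircraft='E190' → inner[dist_km < 5188] → T14
flight=V96: aircraft='B737' → outer ELSE → T10
flight=V98: aircraft='B737' → outer ELSE → T10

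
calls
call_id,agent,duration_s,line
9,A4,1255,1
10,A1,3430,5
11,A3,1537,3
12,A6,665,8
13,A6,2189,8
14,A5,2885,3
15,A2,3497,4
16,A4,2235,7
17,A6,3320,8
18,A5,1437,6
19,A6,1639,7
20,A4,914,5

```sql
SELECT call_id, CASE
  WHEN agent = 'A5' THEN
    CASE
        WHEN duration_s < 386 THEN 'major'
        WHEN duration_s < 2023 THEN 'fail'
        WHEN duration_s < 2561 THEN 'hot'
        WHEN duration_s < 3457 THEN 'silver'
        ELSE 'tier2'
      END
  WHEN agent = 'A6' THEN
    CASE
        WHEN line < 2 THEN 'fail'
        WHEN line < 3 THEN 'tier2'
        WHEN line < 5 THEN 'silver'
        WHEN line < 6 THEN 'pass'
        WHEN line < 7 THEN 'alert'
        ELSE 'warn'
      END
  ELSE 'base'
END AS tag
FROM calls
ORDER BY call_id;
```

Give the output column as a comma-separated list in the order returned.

base, base, base, warn, warn, silver, base, base, warn, fail, warn, base

call_id=9: agent='A4' → outer ELSE → base
call_id=10: agent='A1' → outer ELSE → base
call_id=11: agent='A3' → outer ELSE → base
call_id=12: agent='A6' → inner[ELSE] → warn
call_id=13: agent='A6' → inner[ELSE] → warn
call_id=14: agent='A5' → inner[duration_s < 3457] → silver
call_id=15: agent='A2' → outer ELSE → base
call_id=16: agent='A4' → outer ELSE → base
call_id=17: agent='A6' → inner[ELSE] → warn
call_id=18: agent='A5' → inner[duration_s < 2023] → fail
call_id=19: agent='A6' → inner[ELSE] → warn
call_id=20: agent='A4' → outer ELSE → base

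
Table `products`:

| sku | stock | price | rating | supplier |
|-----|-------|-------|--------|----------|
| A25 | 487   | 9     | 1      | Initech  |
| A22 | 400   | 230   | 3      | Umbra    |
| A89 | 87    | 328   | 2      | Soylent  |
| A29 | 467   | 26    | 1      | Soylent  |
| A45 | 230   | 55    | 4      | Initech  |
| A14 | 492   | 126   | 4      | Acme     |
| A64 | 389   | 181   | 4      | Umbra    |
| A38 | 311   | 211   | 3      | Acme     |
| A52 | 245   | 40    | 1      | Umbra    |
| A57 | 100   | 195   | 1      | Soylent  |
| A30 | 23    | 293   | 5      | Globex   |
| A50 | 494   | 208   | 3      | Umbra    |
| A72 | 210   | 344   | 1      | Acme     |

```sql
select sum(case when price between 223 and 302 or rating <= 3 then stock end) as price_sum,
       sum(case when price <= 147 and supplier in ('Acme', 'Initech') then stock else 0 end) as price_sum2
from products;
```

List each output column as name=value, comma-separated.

[price_sum: price between 223 and 302 or rating <= 3]
sku=A25: ✓ → 487
sku=A22: ✓ → 400
sku=A89: ✓ → 87
sku=A29: ✓ → 467
sku=A45: ✗
sku=A14: ✗
sku=A64: ✗
sku=A38: ✓ → 311
sku=A52: ✓ → 245
sku=A57: ✓ → 100
sku=A30: ✓ → 23
sku=A50: ✓ → 494
sku=A72: ✓ → 210
price_sum = 487 + 400 + 87 + 467 + 311 + 245 + 100 + 23 + 494 + 210 = 2824
—
[price_sum2: price <= 147 and supplier in ('Acme', 'Initech')]
sku=A25: ✓ → 487
sku=A22: ✗
sku=A89: ✗
sku=A29: ✗
sku=A45: ✓ → 230
sku=A14: ✓ → 492
sku=A64: ✗
sku=A38: ✗
sku=A52: ✗
sku=A57: ✗
sku=A30: ✗
sku=A50: ✗
sku=A72: ✗
price_sum2 = 487 + 230 + 492 = 1209

price_sum=2824, price_sum2=1209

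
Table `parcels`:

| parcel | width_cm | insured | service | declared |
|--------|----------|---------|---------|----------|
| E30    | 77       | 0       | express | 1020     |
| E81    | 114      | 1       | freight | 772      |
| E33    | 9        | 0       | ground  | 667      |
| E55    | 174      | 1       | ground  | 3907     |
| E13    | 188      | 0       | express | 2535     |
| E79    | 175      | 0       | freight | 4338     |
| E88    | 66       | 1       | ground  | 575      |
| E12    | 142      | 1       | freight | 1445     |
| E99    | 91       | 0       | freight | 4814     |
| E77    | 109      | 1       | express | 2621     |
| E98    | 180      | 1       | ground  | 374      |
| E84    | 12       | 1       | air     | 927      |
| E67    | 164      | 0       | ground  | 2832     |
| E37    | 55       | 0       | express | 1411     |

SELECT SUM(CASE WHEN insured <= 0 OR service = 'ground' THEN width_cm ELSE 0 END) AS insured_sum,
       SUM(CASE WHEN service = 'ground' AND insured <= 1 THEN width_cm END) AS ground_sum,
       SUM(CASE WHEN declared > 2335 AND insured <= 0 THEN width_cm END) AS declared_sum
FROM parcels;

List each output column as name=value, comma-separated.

[insured_sum: insured <= 0 OR service = 'ground']
parcel=E30: ✓ → 77
parcel=E81: ✗
parcel=E33: ✓ → 9
parcel=E55: ✓ → 174
parcel=E13: ✓ → 188
parcel=E79: ✓ → 175
parcel=E88: ✓ → 66
parcel=E12: ✗
parcel=E99: ✓ → 91
parcel=E77: ✗
parcel=E98: ✓ → 180
parcel=E84: ✗
parcel=E67: ✓ → 164
parcel=E37: ✓ → 55
insured_sum = 77 + 9 + 174 + 188 + 175 + 66 + 91 + 180 + 164 + 55 = 1179
—
[ground_sum: service = 'ground' AND insured <= 1]
parcel=E30: ✗
parcel=E81: ✗
parcel=E33: ✓ → 9
parcel=E55: ✓ → 174
parcel=E13: ✗
parcel=E79: ✗
parcel=E88: ✓ → 66
parcel=E12: ✗
parcel=E99: ✗
parcel=E77: ✗
parcel=E98: ✓ → 180
parcel=E84: ✗
parcel=E67: ✓ → 164
parcel=E37: ✗
ground_sum = 9 + 174 + 66 + 180 + 164 = 593
—
[declared_sum: declared > 2335 AND insured <= 0]
parcel=E30: ✗
parcel=E81: ✗
parcel=E33: ✗
parcel=E55: ✗
parcel=E13: ✓ → 188
parcel=E79: ✓ → 175
parcel=E88: ✗
parcel=E12: ✗
parcel=E99: ✓ → 91
parcel=E77: ✗
parcel=E98: ✗
parcel=E84: ✗
parcel=E67: ✓ → 164
parcel=E37: ✗
declared_sum = 188 + 175 + 91 + 164 = 618

insured_sum=1179, ground_sum=593, declared_sum=618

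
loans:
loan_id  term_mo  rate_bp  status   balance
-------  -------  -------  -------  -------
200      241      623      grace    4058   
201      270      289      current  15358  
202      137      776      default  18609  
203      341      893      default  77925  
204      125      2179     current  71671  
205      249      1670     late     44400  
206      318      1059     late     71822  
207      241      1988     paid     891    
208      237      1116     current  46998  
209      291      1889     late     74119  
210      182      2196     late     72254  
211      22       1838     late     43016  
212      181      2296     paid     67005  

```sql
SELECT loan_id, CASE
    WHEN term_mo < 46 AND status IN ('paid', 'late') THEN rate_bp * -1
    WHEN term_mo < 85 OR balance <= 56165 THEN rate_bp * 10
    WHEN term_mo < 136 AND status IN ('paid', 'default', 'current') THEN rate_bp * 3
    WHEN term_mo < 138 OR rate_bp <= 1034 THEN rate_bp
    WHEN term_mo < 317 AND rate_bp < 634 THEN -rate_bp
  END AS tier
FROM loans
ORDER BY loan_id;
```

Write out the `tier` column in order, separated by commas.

6230, 2890, 7760, 893, 6537, 16700, NULL, 19880, 11160, NULL, NULL, -1838, NULL

loan_id=200: term_mo < 85 OR balance <= 56165 → 6230
loan_id=201: term_mo < 85 OR balance <= 56165 → 2890
loan_id=202: term_mo < 85 OR balance <= 56165 → 7760
loan_id=203: term_mo < 138 OR rate_bp <= 1034 → 893
loan_id=204: term_mo < 136 AND status IN ('paid', 'default', 'current') → 6537
loan_id=205: term_mo < 85 OR balance <= 56165 → 16700
loan_id=206: (no match → NULL) → NULL
loan_id=207: term_mo < 85 OR balance <= 56165 → 19880
loan_id=208: term_mo < 85 OR balance <= 56165 → 11160
loan_id=209: (no match → NULL) → NULL
loan_id=210: (no match → NULL) → NULL
loan_id=211: term_mo < 46 AND status IN ('paid', 'late') → -1838
loan_id=212: (no match → NULL) → NULL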